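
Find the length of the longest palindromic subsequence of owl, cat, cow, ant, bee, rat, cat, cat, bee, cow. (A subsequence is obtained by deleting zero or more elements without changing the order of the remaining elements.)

Using dp[i][j] = 2 + dp[i+1][j−1] if the ends match, else max(dp[i+1][j], dp[i][j−1]):
dp[1][10] = 6. A witness is cow bee cat cat bee cow at positions 3,5,7,8,9,10.

6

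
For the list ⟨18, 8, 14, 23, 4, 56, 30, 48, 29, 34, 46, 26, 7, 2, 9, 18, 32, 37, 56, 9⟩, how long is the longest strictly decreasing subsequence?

One longest decreasing subsequence is 56, 30, 29, 26, 7, 2 (positions 6,7,9,12,13,14), of length 6; no longer one exists.

6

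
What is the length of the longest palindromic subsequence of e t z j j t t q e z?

One longest palindromic subsequence is etjjte (positions 1,2,4,5,7,9); it reads the same forward and backward, and the interval DP gives dp[1][10] = 6.

6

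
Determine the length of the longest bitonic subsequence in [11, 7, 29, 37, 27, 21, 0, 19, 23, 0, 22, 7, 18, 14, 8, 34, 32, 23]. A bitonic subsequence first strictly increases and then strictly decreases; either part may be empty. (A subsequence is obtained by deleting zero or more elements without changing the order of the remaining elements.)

Let inc[i] be the LIS ending at i and dec[i] the longest strictly decreasing subsequence starting at i. inc = [1, 1, 2, 3, 2, 2, 1, 2, 3, 1, 3, 2, 3, 3, 3, 4, 4, 4], dec = [3, 2, 7, 7, 6, 5, 1, 4, 5, 1, 4, 1, 3, 2, 1, 3, 2, 1].
max_i inc[i]+dec[i]−1 = 9, with one witness 11, 29, 37, 27, 23, 22, 18, 14, 8.

9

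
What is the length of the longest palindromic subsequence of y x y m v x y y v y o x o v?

One longest palindromic subsequence is xyvyyvyx (positions 2,3,5,7,8,9,10,12); it reads the same forward and backward, and the interval DP gives dp[1][14] = 8.

8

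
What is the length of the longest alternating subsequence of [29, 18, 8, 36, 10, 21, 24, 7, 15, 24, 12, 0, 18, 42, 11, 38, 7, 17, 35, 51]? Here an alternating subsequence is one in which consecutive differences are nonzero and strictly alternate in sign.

Track the best alternating length ending on an up-step vs a down-step at each position: up/down = 1/1, 1/2, 1/2, 3/1, 3/4, 5/4, 5/4, 1/6, 7/6, 7/4, 7/8, 1/8, 9/8, 9/1, 9/10, 11/10, 9/12, 13/12, 13/12, 13/1.
The maximum over both is 13; one such subsequence is 29, 18, 36, 10, 21, 7, 15, 12, 18, 11, 38, 7, 17.

13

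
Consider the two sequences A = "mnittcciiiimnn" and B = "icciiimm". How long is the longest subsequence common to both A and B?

7

A longest common subsequence is icciiim (length 7); the LCS DP confirms no longer common subsequence exists.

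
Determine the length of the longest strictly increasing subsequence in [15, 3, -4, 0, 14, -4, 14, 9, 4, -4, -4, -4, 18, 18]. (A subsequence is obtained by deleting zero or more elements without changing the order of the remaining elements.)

4

One longest increasing subsequence is -4, 0, 14, 18 (positions 3,4,5,13), of length 4; no longer one exists.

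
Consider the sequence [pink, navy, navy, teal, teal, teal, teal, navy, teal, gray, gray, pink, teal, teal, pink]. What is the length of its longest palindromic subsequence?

9

One longest palindromic subsequence is pink teal teal teal navy teal teal teal pink (positions 1,4,5,7,8,9,13,14,15); it reads the same forward and backward, and the interval DP gives dp[1][15] = 9.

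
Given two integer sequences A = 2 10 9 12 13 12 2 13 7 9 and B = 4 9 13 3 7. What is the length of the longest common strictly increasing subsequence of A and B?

A longest common strictly increasing subsequence is 9, 13 (length 2); it appears in order in both A and B, and no longer such subsequence exists.

2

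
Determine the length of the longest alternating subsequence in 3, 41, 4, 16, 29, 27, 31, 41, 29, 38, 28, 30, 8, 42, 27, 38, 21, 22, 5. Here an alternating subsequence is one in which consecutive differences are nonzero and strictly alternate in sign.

Track the best alternating length ending on an up-step vs a down-step at each position: up/down = 1/1, 2/1, 2/3, 4/3, 4/3, 4/5, 6/3, 6/1, 6/7, 8/7, 6/9, 10/9, 4/11, 12/1, 12/13, 14/13, 12/15, 16/15, 4/17.
The maximum over both is 17; one such subsequence is 3, 41, 4, 29, 27, 31, 29, 38, 28, 30, 8, 42, 27, 38, 21, 22, 5.

17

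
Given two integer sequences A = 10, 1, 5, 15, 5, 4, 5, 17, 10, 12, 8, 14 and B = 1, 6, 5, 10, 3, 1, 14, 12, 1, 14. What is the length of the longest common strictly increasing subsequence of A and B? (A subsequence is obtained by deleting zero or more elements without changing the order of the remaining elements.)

5

For each value that appears in both, track the longest common increasing run ending there.
The best achievable length is 5; one witness is 1, 5, 10, 12, 14 (A-positions 2,3,9,10,12, B-positions 1,3,4,8,10).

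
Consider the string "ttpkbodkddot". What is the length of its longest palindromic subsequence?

One longest palindromic subsequence is todddot (positions 1,6,7,9,10,11,12); it reads the same forward and backward, and the interval DP gives dp[1][12] = 7.

7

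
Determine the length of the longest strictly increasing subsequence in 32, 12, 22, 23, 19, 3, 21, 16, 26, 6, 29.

5

One longest increasing subsequence is 12, 22, 23, 26, 29 (positions 2,3,4,9,11), of length 5; no longer one exists.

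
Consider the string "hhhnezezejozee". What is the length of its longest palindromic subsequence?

7

One longest palindromic subsequence is eezozee (positions 5,7,8,11,12,13,14); it reads the same forward and backward, and the interval DP gives dp[1][14] = 7.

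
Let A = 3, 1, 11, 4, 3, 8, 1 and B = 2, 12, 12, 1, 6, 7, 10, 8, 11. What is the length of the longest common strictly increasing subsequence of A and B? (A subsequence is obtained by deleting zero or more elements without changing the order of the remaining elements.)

2

For each value that appears in both, track the longest common increasing run ending there.
The best achievable length is 2; one witness is 1, 8 (A-positions 2,6, B-positions 4,8).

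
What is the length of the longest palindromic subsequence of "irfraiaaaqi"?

One longest palindromic subsequence is iaaaai (positions 1,5,7,8,9,11); it reads the same forward and backward, and the interval DP gives dp[1][11] = 6.

6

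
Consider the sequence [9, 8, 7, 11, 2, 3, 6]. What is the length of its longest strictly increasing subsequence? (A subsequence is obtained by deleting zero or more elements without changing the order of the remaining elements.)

Let dp[i] be the longest increasing subsequence ending at position i. Then dp = [1, 1, 1, 2, 1, 2, 3].
The maximum is 3; one witness is 2, 3, 6 at positions 5,6,7.

3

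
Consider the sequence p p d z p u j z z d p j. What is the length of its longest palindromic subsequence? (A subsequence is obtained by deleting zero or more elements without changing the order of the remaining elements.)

One longest palindromic subsequence is pdzzzdp (positions 2,3,4,8,9,10,11); it reads the same forward and backward, and the interval DP gives dp[1][12] = 7.

7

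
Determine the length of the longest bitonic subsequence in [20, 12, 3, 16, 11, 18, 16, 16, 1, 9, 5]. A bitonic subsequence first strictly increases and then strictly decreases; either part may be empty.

6

One longest bitonic subsequence is 12, 16, 18, 16, 9, 5 (positions 2,4,6,8,10,11): it rises to 18 then falls. Length 6 is optimal.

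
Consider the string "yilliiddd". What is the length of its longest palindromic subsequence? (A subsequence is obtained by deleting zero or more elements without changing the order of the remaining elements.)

4

One longest palindromic subsequence is illi (positions 2,3,4,6); it reads the same forward and backward, and the interval DP gives dp[1][9] = 4.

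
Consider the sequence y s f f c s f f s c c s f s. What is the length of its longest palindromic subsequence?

10

Using dp[i][j] = 2 + dp[i+1][j−1] if the ends match, else max(dp[i+1][j], dp[i][j−1]):
dp[1][14] = 10. A witness is sfcsffscfs at positions 2,3,5,6,7,8,9,11,13,14.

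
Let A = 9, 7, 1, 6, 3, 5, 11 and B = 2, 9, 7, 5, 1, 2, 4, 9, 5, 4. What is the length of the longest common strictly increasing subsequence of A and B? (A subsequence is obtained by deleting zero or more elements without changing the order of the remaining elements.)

2

A longest common strictly increasing subsequence is 1, 5 (length 2); it appears in order in both A and B, and no longer such subsequence exists.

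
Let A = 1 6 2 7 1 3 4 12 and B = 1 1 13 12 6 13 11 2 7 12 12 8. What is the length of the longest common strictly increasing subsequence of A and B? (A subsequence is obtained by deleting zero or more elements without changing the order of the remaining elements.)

A longest common strictly increasing subsequence is 1, 6, 7, 12 (length 4); it appears in order in both A and B, and no longer such subsequence exists.

4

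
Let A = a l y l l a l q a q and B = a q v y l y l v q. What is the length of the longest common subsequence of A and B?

A longest common subsequence is alylq (length 5); the LCS DP confirms no longer common subsequence exists.

5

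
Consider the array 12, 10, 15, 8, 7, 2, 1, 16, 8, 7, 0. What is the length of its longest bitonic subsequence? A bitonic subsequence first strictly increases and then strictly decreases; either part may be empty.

One longest bitonic subsequence is 12, 10, 8, 7, 2, 1, 0 (positions 1,2,4,5,6,7,11): it rises to 12 then falls. Length 7 is optimal.

7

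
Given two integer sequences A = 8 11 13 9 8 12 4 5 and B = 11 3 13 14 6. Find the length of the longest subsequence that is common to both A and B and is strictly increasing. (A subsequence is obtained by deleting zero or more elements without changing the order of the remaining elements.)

2

For each value that appears in both, track the longest common increasing run ending there.
The best achievable length is 2; one witness is 11, 13 (A-positions 2,3, B-positions 1,3).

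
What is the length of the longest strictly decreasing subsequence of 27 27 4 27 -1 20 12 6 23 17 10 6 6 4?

6

One longest decreasing subsequence is 27, 20, 12, 10, 6, 4 (positions 1,6,7,11,12,14), of length 6; no longer one exists.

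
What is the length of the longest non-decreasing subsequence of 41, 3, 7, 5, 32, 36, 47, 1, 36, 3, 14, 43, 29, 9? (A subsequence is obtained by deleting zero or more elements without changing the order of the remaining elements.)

Let dp[i] be the longest non-decreasing subsequence ending at position i. Then dp = [1, 1, 2, 2, 3, 4, 5, 1, 5, 2, 3, 6, 4, 3].
The maximum is 6; one witness is 3, 7, 32, 36, 36, 43 at positions 2,3,5,6,9,12.

6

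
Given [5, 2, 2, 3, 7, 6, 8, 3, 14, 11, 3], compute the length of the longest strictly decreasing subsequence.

Scanning left to right, the best length ending at each element is: 5→1, 2→2, 2→2, 3→2, 7→1, 6→2, 8→1, 3→3, 14→1, 11→2, 3→3.
So the longest decreasing subsequence has length 3, e.g. 7, 6, 3.

3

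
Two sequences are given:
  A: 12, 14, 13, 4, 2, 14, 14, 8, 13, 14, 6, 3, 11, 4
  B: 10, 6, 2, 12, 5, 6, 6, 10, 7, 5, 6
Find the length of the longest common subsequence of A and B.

2

A longest common subsequence is 12, 6 (length 2); the LCS DP confirms no longer common subsequence exists.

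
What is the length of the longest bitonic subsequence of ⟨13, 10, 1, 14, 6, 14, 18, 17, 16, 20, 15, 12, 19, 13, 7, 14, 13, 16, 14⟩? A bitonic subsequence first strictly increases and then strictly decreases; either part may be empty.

Let inc[i] be the LIS ending at i and dec[i] the longest strictly decreasing subsequence starting at i. inc = [1, 1, 1, 2, 2, 3, 4, 4, 4, 5, 4, 3, 5, 4, 3, 5, 4, 6, 5], dec = [3, 2, 1, 3, 1, 3, 6, 5, 4, 4, 3, 2, 3, 2, 1, 2, 1, 2, 1].
max_i inc[i]+dec[i]−1 = 9, with one witness 1, 6, 14, 18, 17, 16, 15, 14, 13.

9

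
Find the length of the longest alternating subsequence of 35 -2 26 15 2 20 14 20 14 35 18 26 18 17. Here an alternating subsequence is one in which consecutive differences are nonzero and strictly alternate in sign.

12

Track the best alternating length ending on an up-step vs a down-step at each position: up/down = 1/1, 1/2, 3/2, 3/4, 3/4, 5/4, 5/6, 7/4, 5/8, 9/1, 9/10, 11/10, 9/12, 9/12.
The maximum over both is 12; one such subsequence is 35, -2, 26, 15, 20, 14, 20, 14, 35, 18, 26, 18.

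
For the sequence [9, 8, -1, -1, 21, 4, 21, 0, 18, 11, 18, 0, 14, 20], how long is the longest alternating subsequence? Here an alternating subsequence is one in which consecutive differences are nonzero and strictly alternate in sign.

11

Track the best alternating length ending on an up-step vs a down-step at each position: up/down = 1/1, 1/2, 1/2, 1/2, 3/1, 3/4, 5/1, 3/6, 7/6, 7/8, 9/6, 3/10, 11/10, 11/6.
The maximum over both is 11; one such subsequence is 9, 8, 21, 4, 21, 0, 18, 11, 18, 0, 14.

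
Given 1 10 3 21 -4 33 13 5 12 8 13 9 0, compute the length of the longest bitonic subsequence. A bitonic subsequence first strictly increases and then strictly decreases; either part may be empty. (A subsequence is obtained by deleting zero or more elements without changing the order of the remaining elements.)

8

Let inc[i] be the LIS ending at i and dec[i] the longest strictly decreasing subsequence starting at i. inc = [1, 2, 2, 3, 1, 4, 3, 3, 4, 4, 5, 5, 2], dec = [2, 3, 2, 5, 1, 5, 4, 2, 3, 2, 3, 2, 1].
max_i inc[i]+dec[i]−1 = 8, with one witness 1, 10, 21, 33, 13, 12, 9, 0.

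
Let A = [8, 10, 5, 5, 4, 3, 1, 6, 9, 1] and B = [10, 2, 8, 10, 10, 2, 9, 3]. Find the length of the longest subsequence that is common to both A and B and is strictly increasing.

A longest common strictly increasing subsequence is 8, 10 (length 2); it appears in order in both A and B, and no longer such subsequence exists.

2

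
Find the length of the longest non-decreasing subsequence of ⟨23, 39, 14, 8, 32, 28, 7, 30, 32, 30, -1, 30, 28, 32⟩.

One longest non-decreasing subsequence is 23, 28, 30, 30, 30, 32 (positions 1,6,8,10,12,14), of length 6; no longer one exists.

6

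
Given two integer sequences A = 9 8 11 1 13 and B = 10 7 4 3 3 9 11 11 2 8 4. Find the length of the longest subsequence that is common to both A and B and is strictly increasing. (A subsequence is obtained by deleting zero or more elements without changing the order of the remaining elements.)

2

A longest common strictly increasing subsequence is 9, 11 (length 2); it appears in order in both A and B, and no longer such subsequence exists.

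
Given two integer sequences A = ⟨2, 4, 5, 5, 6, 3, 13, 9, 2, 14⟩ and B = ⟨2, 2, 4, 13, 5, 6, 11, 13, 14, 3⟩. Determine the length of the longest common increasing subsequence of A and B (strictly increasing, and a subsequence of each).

For each value that appears in both, track the longest common increasing run ending there.
The best achievable length is 6; one witness is 2, 4, 5, 6, 13, 14 (A-positions 1,2,3,5,7,10, B-positions 1,3,5,6,8,9).

6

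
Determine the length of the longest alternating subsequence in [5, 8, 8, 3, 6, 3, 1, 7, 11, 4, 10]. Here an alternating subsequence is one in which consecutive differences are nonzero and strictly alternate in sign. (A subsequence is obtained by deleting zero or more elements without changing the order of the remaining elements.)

8

A longest alternating subsequence is 5, 8, 3, 6, 3, 7, 4, 10 (positions 1,2,4,5,6,8,10,11); its 7 consecutive differences strictly alternate in sign, and length 8 is optimal.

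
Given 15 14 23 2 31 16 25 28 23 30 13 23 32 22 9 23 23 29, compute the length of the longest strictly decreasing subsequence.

5

Let dp[i] be the longest decreasing subsequence ending at position i. Then dp = [1, 2, 1, 3, 1, 2, 2, 2, 3, 2, 4, 3, 1, 4, 5, 3, 3, 3].
The maximum is 5; one witness is 31, 25, 23, 13, 9 at positions 5,7,9,11,15.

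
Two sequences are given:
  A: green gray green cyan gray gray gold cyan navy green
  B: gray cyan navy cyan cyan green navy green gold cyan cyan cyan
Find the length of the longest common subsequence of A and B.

5

A longest common subsequence is gray, cyan, cyan, navy, green (length 5); the LCS DP confirms no longer common subsequence exists.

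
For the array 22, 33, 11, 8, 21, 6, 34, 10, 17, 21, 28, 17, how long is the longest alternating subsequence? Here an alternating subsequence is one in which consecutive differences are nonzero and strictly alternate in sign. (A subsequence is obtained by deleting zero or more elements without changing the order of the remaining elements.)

9

Track the best alternating length ending on an up-step vs a down-step at each position: up/down = 1/1, 2/1, 1/3, 1/3, 4/3, 1/5, 6/1, 6/7, 8/7, 8/7, 8/7, 8/9.
The maximum over both is 9; one such subsequence is 22, 33, 11, 21, 6, 34, 10, 21, 17.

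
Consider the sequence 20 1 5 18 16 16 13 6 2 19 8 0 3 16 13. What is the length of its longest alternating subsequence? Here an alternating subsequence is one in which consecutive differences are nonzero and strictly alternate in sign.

8

Track the best alternating length ending on an up-step vs a down-step at each position: up/down = 1/1, 1/2, 3/2, 3/2, 3/4, 3/4, 3/4, 3/4, 3/4, 5/2, 5/6, 1/6, 7/6, 7/6, 7/8.
The maximum over both is 8; one such subsequence is 20, 1, 18, 16, 19, 8, 16, 13.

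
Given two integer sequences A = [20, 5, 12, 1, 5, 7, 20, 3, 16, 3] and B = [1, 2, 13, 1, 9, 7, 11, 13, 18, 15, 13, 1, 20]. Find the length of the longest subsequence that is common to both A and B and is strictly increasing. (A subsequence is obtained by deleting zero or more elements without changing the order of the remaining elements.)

3

For each value that appears in both, track the longest common increasing run ending there.
The best achievable length is 3; one witness is 1, 7, 20 (A-positions 4,6,7, B-positions 1,6,13).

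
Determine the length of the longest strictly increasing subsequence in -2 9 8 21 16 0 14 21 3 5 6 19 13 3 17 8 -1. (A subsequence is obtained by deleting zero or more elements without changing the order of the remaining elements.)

One longest increasing subsequence is -2, 0, 3, 5, 6, 13, 17 (positions 1,6,9,10,11,13,15), of length 7; no longer one exists.

7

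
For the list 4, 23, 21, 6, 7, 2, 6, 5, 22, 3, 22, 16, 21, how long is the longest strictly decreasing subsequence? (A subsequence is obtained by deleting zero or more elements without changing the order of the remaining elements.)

6

One longest decreasing subsequence is 23, 21, 7, 6, 5, 3 (positions 2,3,5,7,8,10), of length 6; no longer one exists.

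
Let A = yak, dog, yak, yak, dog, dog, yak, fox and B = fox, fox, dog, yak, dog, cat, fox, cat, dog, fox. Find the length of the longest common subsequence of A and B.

5

Backtracking the LCS table gives one alignment: dog (A2,B3) → yak (A4,B4) → dog (A5,B5) → dog (A6,B9) → fox (A8,B10).
So the longest common subsequence has length 5.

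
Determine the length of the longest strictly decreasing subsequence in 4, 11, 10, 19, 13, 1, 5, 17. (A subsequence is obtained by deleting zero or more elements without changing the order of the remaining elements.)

3

Let dp[i] be the longest decreasing subsequence ending at position i. Then dp = [1, 1, 2, 1, 2, 3, 3, 2].
The maximum is 3; one witness is 11, 10, 1 at positions 2,3,6.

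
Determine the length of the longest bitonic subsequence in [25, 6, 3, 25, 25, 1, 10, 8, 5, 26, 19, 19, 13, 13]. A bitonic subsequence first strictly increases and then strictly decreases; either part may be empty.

One longest bitonic subsequence is 6, 25, 10, 8, 5 (positions 2,4,7,8,9): it rises to 25 then falls. Length 5 is optimal.

5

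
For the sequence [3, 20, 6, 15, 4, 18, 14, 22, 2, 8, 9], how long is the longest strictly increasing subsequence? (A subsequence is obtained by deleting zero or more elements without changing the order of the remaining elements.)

5

Scanning left to right, the best length ending at each element is: 3→1, 20→2, 6→2, 15→3, 4→2, 18→4, 14→3, 22→5, 2→1, 8→3, 9→4.
So the longest increasing subsequence has length 5, e.g. 3, 6, 15, 18, 22.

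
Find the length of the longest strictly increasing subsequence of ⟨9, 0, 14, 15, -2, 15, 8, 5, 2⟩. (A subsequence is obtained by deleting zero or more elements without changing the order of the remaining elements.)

3

One longest increasing subsequence is 9, 14, 15 (positions 1,3,4), of length 3; no longer one exists.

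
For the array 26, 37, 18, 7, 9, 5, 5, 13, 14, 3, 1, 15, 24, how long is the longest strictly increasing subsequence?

6

Let dp[i] be the longest increasing subsequence ending at position i. Then dp = [1, 2, 1, 1, 2, 1, 1, 3, 4, 1, 1, 5, 6].
The maximum is 6; one witness is 7, 9, 13, 14, 15, 24 at positions 4,5,8,9,12,13.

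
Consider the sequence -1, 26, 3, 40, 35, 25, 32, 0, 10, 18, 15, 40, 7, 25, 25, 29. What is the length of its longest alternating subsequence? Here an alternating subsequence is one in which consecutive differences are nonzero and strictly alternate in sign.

A longest alternating subsequence is -1, 26, 3, 40, 25, 32, 0, 18, 15, 40, 7, 25 (positions 1,2,3,4,6,7,8,10,11,12,13,14); its 11 consecutive differences strictly alternate in sign, and length 12 is optimal.

12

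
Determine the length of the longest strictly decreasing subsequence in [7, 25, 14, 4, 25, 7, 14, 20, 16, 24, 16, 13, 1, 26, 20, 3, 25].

Scanning left to right, the best length ending at each element is: 7→1, 25→1, 14→2, 4→3, 25→1, 7→3, 14→2, 20→2, 16→3, 24→2, 16→3, 13→4, 1→5, 26→1, 20→3, 3→5, 25→2.
So the longest decreasing subsequence has length 5, e.g. 25, 20, 16, 13, 1.

5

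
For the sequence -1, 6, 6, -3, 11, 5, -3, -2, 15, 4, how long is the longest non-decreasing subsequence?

One longest non-decreasing subsequence is -1, 6, 6, 11, 15 (positions 1,2,3,5,9), of length 5; no longer one exists.

5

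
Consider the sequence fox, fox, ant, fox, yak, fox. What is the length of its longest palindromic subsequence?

5

One longest palindromic subsequence is fox fox ant fox fox (positions 1,2,3,4,6); it reads the same forward and backward, and the interval DP gives dp[1][6] = 5.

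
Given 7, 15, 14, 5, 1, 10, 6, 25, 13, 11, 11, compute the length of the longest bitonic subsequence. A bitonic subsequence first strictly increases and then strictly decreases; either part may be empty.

One longest bitonic subsequence is 7, 15, 14, 13, 11 (positions 1,2,3,9,11): it rises to 15 then falls. Length 5 is optimal.

5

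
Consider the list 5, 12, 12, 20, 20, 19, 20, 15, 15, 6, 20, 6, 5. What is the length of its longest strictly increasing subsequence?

Let dp[i] be the longest increasing subsequence ending at position i. Then dp = [1, 2, 2, 3, 3, 3, 4, 3, 3, 2, 4, 2, 1].
The maximum is 4; one witness is 5, 12, 19, 20 at positions 1,2,6,7.

4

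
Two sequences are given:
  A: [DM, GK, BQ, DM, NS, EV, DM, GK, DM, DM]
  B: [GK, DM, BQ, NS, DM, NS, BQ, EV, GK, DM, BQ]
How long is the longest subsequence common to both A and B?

7

Backtracking the LCS table gives one alignment: DM (A1,B2) → BQ (A3,B3) → DM (A4,B5) → NS (A5,B6) → EV (A6,B8) → GK (A8,B9) → DM (A9,B10).
So the longest common subsequence has length 7.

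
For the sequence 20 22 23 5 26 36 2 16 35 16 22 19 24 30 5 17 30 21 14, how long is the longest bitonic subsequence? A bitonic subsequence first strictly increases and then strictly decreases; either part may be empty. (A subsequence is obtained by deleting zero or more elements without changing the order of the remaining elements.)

Let inc[i] be the LIS ending at i and dec[i] the longest strictly decreasing subsequence starting at i. inc = [1, 2, 3, 1, 4, 5, 1, 2, 5, 2, 3, 3, 4, 5, 2, 3, 5, 4, 3], dec = [4, 4, 5, 2, 5, 6, 1, 2, 5, 2, 4, 3, 3, 3, 1, 2, 3, 2, 1].
max_i inc[i]+dec[i]−1 = 10, with one witness 20, 22, 23, 26, 36, 35, 22, 19, 17, 14.

10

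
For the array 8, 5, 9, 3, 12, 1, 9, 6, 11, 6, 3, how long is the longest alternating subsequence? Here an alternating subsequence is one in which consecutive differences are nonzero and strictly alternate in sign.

10

Track the best alternating length ending on an up-step vs a down-step at each position: up/down = 1/1, 1/2, 3/1, 1/4, 5/1, 1/6, 7/6, 7/8, 9/6, 7/10, 7/10.
The maximum over both is 10; one such subsequence is 8, 5, 9, 3, 12, 1, 9, 6, 11, 6.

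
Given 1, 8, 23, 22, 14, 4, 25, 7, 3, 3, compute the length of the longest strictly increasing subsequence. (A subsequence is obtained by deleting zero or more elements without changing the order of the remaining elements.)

One longest increasing subsequence is 1, 8, 23, 25 (positions 1,2,3,7), of length 4; no longer one exists.

4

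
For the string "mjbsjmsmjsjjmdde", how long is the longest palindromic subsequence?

11

One longest palindromic subsequence is mjsjmsmjsjm (positions 1,2,4,5,6,7,8,9,10,12,13); it reads the same forward and backward, and the interval DP gives dp[1][16] = 11.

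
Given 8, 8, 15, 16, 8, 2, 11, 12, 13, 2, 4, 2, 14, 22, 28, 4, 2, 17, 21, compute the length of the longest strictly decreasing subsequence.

One longest decreasing subsequence is 15, 8, 4, 2 (positions 3,5,11,12), of length 4; no longer one exists.

4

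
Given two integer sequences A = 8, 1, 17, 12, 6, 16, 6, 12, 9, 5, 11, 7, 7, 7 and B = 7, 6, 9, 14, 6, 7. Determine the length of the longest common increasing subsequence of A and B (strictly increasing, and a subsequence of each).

2

For each value that appears in both, track the longest common increasing run ending there.
The best achievable length is 2; one witness is 6, 9 (A-positions 5,9, B-positions 2,3).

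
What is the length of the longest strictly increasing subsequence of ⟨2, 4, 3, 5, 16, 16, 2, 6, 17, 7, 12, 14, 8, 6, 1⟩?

One longest increasing subsequence is 2, 4, 5, 6, 7, 12, 14 (positions 1,2,4,8,10,11,12), of length 7; no longer one exists.

7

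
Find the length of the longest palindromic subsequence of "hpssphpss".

One longest palindromic subsequence is ssphpss (positions 3,4,5,6,7,8,9); it reads the same forward and backward, and the interval DP gives dp[1][9] = 7.

7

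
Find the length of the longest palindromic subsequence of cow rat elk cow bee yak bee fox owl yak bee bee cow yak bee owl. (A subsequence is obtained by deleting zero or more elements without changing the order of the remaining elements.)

7

Using dp[i][j] = 2 + dp[i+1][j−1] if the ends match, else max(dp[i+1][j], dp[i][j−1]):
dp[1][16] = 7. A witness is bee yak bee bee bee yak bee at positions 5,6,7,11,12,14,15.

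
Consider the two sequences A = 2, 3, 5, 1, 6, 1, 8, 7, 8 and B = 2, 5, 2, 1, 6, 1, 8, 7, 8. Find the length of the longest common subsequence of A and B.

Backtracking the LCS table gives one alignment: 2 (A1,B1) → 5 (A3,B2) → 1 (A4,B4) → 6 (A5,B5) → 1 (A6,B6) → 8 (A7,B7) → 7 (A8,B8) → 8 (A9,B9).
So the longest common subsequence has length 8.

8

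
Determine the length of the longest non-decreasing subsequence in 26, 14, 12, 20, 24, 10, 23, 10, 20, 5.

3

Scanning left to right, the best length ending at each element is: 26→1, 14→1, 12→1, 20→2, 24→3, 10→1, 23→3, 10→2, 20→3, 5→1.
So the longest non-decreasing subsequence has length 3, e.g. 14, 20, 24.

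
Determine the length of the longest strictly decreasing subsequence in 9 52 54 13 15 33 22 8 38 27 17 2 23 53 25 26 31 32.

Scanning left to right, the best length ending at each element is: 9→1, 52→1, 54→1, 13→2, 15→2, 33→2, 22→3, 8→4, 38→2, 27→3, 17→4, 2→5, 23→4, 53→2, 25→4, 26→4, 31→3, 32→3.
So the longest decreasing subsequence has length 5, e.g. 52, 33, 22, 8, 2.

5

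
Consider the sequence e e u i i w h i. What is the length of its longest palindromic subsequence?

Using dp[i][j] = 2 + dp[i+1][j−1] if the ends match, else max(dp[i+1][j], dp[i][j−1]):
dp[1][8] = 3. A witness is ihi at positions 4,7,8.

3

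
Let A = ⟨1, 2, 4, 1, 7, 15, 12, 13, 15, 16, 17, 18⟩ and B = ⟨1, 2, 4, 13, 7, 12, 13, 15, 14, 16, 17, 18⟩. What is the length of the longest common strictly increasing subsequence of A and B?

10

For each value that appears in both, track the longest common increasing run ending there.
The best achievable length is 10; one witness is 1, 2, 4, 7, 12, 13, 15, 16, 17, 18 (A-positions 1,2,3,5,7,8,9,10,11,12, B-positions 1,2,3,5,6,7,8,10,11,12).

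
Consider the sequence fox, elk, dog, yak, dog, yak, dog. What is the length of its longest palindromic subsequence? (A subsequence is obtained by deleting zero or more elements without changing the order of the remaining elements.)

One longest palindromic subsequence is dog yak dog yak dog (positions 3,4,5,6,7); it reads the same forward and backward, and the interval DP gives dp[1][7] = 5.

5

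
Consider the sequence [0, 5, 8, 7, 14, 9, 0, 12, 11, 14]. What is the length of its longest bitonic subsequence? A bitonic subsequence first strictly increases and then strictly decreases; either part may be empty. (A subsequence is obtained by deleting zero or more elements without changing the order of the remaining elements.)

6

Let inc[i] be the LIS ending at i and dec[i] the longest strictly decreasing subsequence starting at i. inc = [1, 2, 3, 3, 4, 4, 1, 5, 5, 6], dec = [1, 2, 3, 2, 3, 2, 1, 2, 1, 1].
max_i inc[i]+dec[i]−1 = 6, with one witness 0, 5, 8, 14, 12, 11.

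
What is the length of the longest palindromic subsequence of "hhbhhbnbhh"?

Using dp[i][j] = 2 + dp[i+1][j−1] if the ends match, else max(dp[i+1][j], dp[i][j−1]):
dp[1][10] = 8. A witness is hhbhhbhh at positions 1,2,3,4,5,8,9,10.

8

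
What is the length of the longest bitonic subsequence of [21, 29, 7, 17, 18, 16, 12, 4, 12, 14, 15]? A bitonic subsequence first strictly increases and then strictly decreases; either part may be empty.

6

One longest bitonic subsequence is 21, 29, 18, 16, 12, 4 (positions 1,2,5,6,7,8): it rises to 29 then falls. Length 6 is optimal.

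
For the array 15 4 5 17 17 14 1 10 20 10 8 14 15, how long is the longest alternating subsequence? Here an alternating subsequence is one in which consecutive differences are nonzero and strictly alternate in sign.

A longest alternating subsequence is 15, 4, 17, 14, 20, 10, 14 (positions 1,2,4,6,9,10,12); its 6 consecutive differences strictly alternate in sign, and length 7 is optimal.

7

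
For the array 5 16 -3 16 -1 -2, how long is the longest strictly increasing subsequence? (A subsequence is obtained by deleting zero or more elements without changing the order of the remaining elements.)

Let dp[i] be the longest increasing subsequence ending at position i. Then dp = [1, 2, 1, 2, 2, 2].
The maximum is 2; one witness is 5, 16 at positions 1,2.

2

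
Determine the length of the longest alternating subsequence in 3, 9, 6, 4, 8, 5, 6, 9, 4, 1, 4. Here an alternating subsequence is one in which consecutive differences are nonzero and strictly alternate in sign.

Track the best alternating length ending on an up-step vs a down-step at each position: up/down = 1/1, 2/1, 2/3, 2/3, 4/3, 4/5, 6/5, 6/1, 2/7, 1/7, 8/7.
The maximum over both is 8; one such subsequence is 3, 9, 6, 8, 5, 6, 1, 4.

8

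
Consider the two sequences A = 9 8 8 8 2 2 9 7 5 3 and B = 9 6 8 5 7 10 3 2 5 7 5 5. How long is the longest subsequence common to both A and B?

5

A longest common subsequence is 9, 8, 2, 7, 5 (length 5); the LCS DP confirms no longer common subsequence exists.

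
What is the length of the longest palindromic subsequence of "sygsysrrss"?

6

One longest palindromic subsequence is ssrrss (positions 1,4,7,8,9,10); it reads the same forward and backward, and the interval DP gives dp[1][10] = 6.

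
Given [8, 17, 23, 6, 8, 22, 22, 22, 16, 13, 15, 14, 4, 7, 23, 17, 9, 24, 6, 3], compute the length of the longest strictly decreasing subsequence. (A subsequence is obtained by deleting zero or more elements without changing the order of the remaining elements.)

Scanning left to right, the best length ending at each element is: 8→1, 17→1, 23→1, 6→2, 8→2, 22→2, 22→2, 22→2, 16→3, 13→4, 15→4, 14→5, 4→6, 7→6, 23→1, 17→3, 9→6, 24→1, 6→7, 3→8.
So the longest decreasing subsequence has length 8, e.g. 23, 22, 16, 15, 14, 7, 6, 3.

8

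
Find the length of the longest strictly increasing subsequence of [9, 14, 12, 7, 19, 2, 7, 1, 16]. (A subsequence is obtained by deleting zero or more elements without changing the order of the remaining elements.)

Scanning left to right, the best length ending at each element is: 9→1, 14→2, 12→2, 7→1, 19→3, 2→1, 7→2, 1→1, 16→3.
So the longest increasing subsequence has length 3, e.g. 9, 14, 19.

3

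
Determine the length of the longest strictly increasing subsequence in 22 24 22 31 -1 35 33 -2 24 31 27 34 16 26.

Scanning left to right, the best length ending at each element is: 22→1, 24→2, 22→1, 31→3, -1→1, 35→4, 33→4, -2→1, 24→2, 31→3, 27→3, 34→5, 16→2, 26→3.
So the longest increasing subsequence has length 5, e.g. 22, 24, 31, 33, 34.

5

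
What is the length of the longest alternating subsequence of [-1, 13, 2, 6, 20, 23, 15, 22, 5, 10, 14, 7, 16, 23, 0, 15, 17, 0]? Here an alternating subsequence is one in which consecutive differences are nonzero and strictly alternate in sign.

13

Track the best alternating length ending on an up-step vs a down-step at each position: up/down = 1/1, 2/1, 2/3, 4/3, 4/1, 4/1, 4/5, 6/5, 4/7, 8/7, 8/7, 8/9, 10/7, 10/1, 2/11, 12/11, 12/11, 2/13.
The maximum over both is 13; one such subsequence is -1, 13, 2, 20, 15, 22, 5, 10, 7, 16, 0, 15, 0.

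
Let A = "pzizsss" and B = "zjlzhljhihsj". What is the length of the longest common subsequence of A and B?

3

A longest common subsequence is zis (length 3); the LCS DP confirms no longer common subsequence exists.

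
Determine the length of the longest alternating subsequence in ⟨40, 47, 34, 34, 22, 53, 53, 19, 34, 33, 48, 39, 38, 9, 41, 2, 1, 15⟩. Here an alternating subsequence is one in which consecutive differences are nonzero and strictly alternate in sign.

Track the best alternating length ending on an up-step vs a down-step at each position: up/down = 1/1, 2/1, 1/3, 1/3, 1/3, 4/1, 4/1, 1/5, 6/5, 6/7, 8/5, 8/9, 8/9, 1/9, 10/9, 1/11, 1/11, 12/11.
The maximum over both is 12; one such subsequence is 40, 47, 34, 53, 19, 34, 33, 48, 39, 41, 2, 15.

12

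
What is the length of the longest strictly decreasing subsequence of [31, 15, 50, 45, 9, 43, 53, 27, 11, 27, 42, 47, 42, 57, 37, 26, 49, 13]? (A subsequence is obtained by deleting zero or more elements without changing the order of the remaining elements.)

Let dp[i] be the longest decreasing subsequence ending at position i. Then dp = [1, 2, 1, 2, 3, 3, 1, 4, 5, 4, 4, 2, 4, 1, 5, 6, 2, 7].
The maximum is 7; one witness is 50, 45, 43, 42, 37, 26, 13 at positions 3,4,6,11,15,16,18.

7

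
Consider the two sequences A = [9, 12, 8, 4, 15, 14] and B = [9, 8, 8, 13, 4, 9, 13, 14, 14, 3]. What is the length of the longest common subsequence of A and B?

Backtracking the LCS table gives one alignment: 9 (A1,B1) → 8 (A3,B3) → 4 (A4,B5) → 14 (A6,B9).
So the longest common subsequence has length 4.

4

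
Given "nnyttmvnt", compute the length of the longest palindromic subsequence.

4

One longest palindromic subsequence is nttn (positions 2,4,5,8); it reads the same forward and backward, and the interval DP gives dp[1][9] = 4.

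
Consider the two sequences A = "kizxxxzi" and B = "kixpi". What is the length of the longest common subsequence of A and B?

A longest common subsequence is kixi (length 4); the LCS DP confirms no longer common subsequence exists.

4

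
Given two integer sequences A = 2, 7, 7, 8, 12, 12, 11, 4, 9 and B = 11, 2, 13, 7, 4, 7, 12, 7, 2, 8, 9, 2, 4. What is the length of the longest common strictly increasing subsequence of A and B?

4

A longest common strictly increasing subsequence is 2, 7, 8, 9 (length 4); it appears in order in both A and B, and no longer such subsequence exists.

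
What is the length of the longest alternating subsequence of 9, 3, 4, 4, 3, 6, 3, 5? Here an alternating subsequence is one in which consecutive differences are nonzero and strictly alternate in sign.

7

Track the best alternating length ending on an up-step vs a down-step at each position: up/down = 1/1, 1/2, 3/2, 3/2, 1/4, 5/2, 1/6, 7/6.
The maximum over both is 7; one such subsequence is 9, 3, 4, 3, 6, 3, 5.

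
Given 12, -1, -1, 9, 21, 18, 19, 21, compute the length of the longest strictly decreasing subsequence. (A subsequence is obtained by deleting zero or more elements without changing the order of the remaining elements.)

Scanning left to right, the best length ending at each element is: 12→1, -1→2, -1→2, 9→2, 21→1, 18→2, 19→2, 21→1.
So the longest decreasing subsequence has length 2, e.g. 12, -1.

2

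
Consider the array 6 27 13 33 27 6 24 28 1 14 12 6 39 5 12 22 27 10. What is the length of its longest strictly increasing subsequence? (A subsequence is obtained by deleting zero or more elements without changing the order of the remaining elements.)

Scanning left to right, the best length ending at each element is: 6→1, 27→2, 13→2, 33→3, 27→3, 6→1, 24→3, 28→4, 1→1, 14→3, 12→2, 6→2, 39→5, 5→2, 12→3, 22→4, 27→5, 10→3.
So the longest increasing subsequence has length 5, e.g. 6, 13, 27, 28, 39.

5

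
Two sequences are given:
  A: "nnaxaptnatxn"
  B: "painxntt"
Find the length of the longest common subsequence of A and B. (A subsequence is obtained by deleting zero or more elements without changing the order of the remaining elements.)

4

Backtracking the LCS table gives one alignment: n (A1,B4) → n (A2,B6) → t (A7,B7) → t (A10,B8).
So the longest common subsequence has length 4.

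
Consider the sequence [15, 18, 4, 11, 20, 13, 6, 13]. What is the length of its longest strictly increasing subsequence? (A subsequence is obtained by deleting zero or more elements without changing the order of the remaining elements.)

3

Let dp[i] be the longest increasing subsequence ending at position i. Then dp = [1, 2, 1, 2, 3, 3, 2, 3].
The maximum is 3; one witness is 15, 18, 20 at positions 1,2,5.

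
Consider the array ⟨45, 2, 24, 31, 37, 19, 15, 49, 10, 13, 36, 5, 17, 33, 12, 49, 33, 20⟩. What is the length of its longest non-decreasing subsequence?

6

Let dp[i] be the longest non-decreasing subsequence ending at position i. Then dp = [1, 1, 2, 3, 4, 2, 2, 5, 2, 3, 4, 2, 4, 5, 3, 6, 6, 5].
The maximum is 6; one witness is 2, 24, 31, 37, 49, 49 at positions 2,3,4,5,8,16.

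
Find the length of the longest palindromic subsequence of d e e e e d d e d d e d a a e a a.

One longest palindromic subsequence is eeddeddee (positions 4,5,6,7,8,9,10,11,15); it reads the same forward and backward, and the interval DP gives dp[1][17] = 9.

9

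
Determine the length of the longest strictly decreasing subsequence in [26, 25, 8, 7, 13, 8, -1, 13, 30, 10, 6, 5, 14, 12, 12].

One longest decreasing subsequence is 26, 25, 8, 7, 6, 5 (positions 1,2,3,4,11,12), of length 6; no longer one exists.

6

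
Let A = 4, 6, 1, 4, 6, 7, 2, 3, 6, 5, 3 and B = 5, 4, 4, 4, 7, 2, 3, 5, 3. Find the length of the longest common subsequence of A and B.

A longest common subsequence is 4, 4, 7, 2, 3, 5, 3 (length 7); the LCS DP confirms no longer common subsequence exists.

7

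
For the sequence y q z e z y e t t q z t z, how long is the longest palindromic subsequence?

One longest palindromic subsequence is zzttzz (positions 3,5,8,9,11,13); it reads the same forward and backward, and the interval DP gives dp[1][13] = 6.

6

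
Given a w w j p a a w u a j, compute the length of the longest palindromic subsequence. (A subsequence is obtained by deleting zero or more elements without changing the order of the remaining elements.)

One longest palindromic subsequence is awaawa (positions 1,3,6,7,8,10); it reads the same forward and backward, and the interval DP gives dp[1][11] = 6.

6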